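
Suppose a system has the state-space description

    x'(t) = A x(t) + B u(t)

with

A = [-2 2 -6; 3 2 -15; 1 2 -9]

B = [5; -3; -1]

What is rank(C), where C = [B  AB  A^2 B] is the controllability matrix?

AB = [[-10], [24], [8]]
A^2B = [[20], [-102], [-34]]
Controllability matrix C = [B  AB  A^2B] = [[5, -10, 20], [-3, 24, -102], [-1, 8, -34]]
The rows r1, r2, r3 of C are linearly dependent: -r2 + 3·r3 = 0 (check each entry), so rank(C) ≤ 2.
The 2×2 minor from rows 1, 2, columns 1, 2 is 5·24 - (-10)·(-3) = 120 - 30 = 90 ≠ 0, so rank(C) = 2.
rank(C) = 2 < n = 3, so the pair (A, B) is not completely controllable.

2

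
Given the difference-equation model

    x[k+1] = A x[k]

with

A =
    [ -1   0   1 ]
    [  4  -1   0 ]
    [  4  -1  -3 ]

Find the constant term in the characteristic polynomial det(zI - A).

Expand det(zI - A) for the 3×3 matrix.
p(z) = z^3 + 5z^2 + 3z + 3.
(Check: constant term = det(-A) = (-1)^3 det A = 3; coefficient of z^2 = -tr A = 5.)
The constant term is 3.

3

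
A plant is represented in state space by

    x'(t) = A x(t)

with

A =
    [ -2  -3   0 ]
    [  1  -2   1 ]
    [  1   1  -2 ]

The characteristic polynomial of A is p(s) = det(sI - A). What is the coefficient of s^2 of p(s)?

Expand det(sI - A) for the 3×3 matrix.
p(s) = s^3 + 6s^2 + 14s + 15.
(Check: constant term = det(-A) = (-1)^3 det A = 15; coefficient of s^2 = -tr A = 6.)
The coefficient of s^2 is 6.

6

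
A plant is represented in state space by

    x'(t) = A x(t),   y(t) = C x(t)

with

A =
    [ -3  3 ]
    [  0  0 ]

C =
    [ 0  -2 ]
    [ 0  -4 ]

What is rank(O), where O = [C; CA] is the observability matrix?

1

CA = [[0, 0], [0, 0]]
Observability matrix O = [C; CA] = [[0, -2], [0, -4], [0, 0], [0, 0]]
Every row of O is a scalar multiple of row 1 = [0, -2] (multipliers 1, 2, 0, 0), so the rows span a one-dimensional space.
O ≠ 0, hence rank(O) = 1.
rank(O) = 1 < n = 2, so the pair (A, C) is not completely observable.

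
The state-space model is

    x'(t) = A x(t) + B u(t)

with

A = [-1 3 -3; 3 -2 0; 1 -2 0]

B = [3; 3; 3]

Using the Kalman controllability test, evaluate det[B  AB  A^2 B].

AB = [[-3], [3], [-3]]
A^2B = [[21], [-15], [-9]]
Controllability matrix C = [B  AB  A^2B] = [[3, -3, 21], [3, 3, -15], [3, -3, -9]]
Expanding along the first row, det(C) = 3·(3·(-9) - (-15)·(-3)) - (-3)·(3·(-9) - (-15)·3) + 21·(3·(-3) - 3·3) = 3·(-72) - (-3)·18 + 21·(-18) = -540
Since det(C) ≠ 0, rank(C) = 3 and the system is completely controllable.

-540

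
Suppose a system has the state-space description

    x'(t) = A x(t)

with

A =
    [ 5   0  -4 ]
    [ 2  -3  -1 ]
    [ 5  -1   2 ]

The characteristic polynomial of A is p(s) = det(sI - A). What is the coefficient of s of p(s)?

8

Expand det(sI - A) for the 3×3 matrix.
p(s) = s^3 - 4s^2 + 8s + 87.
(Check: constant term = det(-A) = (-1)^3 det A = 87; coefficient of s^2 = -tr A = -4.)
The coefficient of s is 8.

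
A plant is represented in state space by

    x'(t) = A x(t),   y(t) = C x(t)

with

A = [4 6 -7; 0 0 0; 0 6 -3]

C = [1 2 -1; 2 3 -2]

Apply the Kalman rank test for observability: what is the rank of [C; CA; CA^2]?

2

CA = [[4, 0, -4], [8, 0, -8]]
CA^2 = [[16, 0, -16], [32, 0, -32]]
Observability matrix O = [C; CA; CA^2] = [[1, 2, -1], [2, 3, -2], [4, 0, -4], [8, 0, -8], [16, 0, -16], [32, 0, -32]]
The columns c1, c2, c3 of O are linearly dependent: c1 + c3 = 0 (check each entry), so rank(O) ≤ 2.
The 2×2 minor from rows 1, 2, columns 1, 2 is 1·3 - 2·2 = 3 - 4 = -1 ≠ 0, so rank(O) = 2.
rank(O) = 2 < n = 3, so the pair (A, C) is not completely observable.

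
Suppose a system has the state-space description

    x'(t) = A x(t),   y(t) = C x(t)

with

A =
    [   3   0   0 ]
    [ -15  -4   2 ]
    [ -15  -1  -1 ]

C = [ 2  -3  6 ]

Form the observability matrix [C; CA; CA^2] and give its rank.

2

CA = [[-39, 6, -12]]
CA^2 = [[-27, -12, 24]]
Observability matrix O = [C; CA; CA^2] = [[2, -3, 6], [-39, 6, -12], [-27, -12, 24]]
The columns c1, c2, c3 of O are linearly dependent: 2·c2 + c3 = 0 (check each entry), so rank(O) ≤ 2.
The 2×2 minor from rows 1, 2, columns 1, 2 is 2·6 - (-3)·(-39) = 12 - 117 = -105 ≠ 0, so rank(O) = 2.
rank(O) = 2 < n = 3, so the pair (A, C) is not completely observable.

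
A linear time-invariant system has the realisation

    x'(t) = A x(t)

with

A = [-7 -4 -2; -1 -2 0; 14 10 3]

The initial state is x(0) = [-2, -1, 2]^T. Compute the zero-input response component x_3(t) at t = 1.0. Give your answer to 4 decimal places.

det(sI - A) = s^3 - (tr A)s^2 + (M11 + M22 + M33)s - det A, where Mii is the 2×2 principal minor of A obtained by deleting row i and column i.
tr A = (-7) + (-2) + 3 = -6; M11 = (-2)·3 - 0·10 = -6 - 0 = -6; M22 = (-7)·3 - (-2)·14 = -21 - (-28) = 7; M33 = (-7)·(-2) - (-4)·(-1) = 14 - 4 = 10; sum of minors = 11.
det A = (-7)·((-2)·3 - 0·10) - (-4)·((-1)·3 - 0·14) + (-2)·((-1)·10 - (-2)·14) = (-7)·(-6) - (-4)·(-3) + (-2)·18 = -6.
So p(s) = det(sI - A) = s^3 + 6s^2 + 11s + 6.
Rational-root test: any integer root divides 6. Testing small divisors, s = -1 works: p(-1) = -1 + 6 + (-11) + 6 = 0, so (s + 1) is a factor.
Dividing, p(s) = (s + 1)(s^2 + 5s + 6).
Factor s^2 + 5s + 6: two numbers with sum -5 and product 6 are -2 and -3, so s^2 + 5s + 6 = (s + 2)(s + 3).
Hence p(s) = (s + 1) (s + 2) (s + 3), with roots -3, -2, -1.
The eigenvalues -3, -2, -1 are distinct and real, so A is diagonalisable and x(t) = e^{At} x(0) = V diag(e^{λ_i t}) V^{-1} x(0), where the columns of V are the eigenvectors.
λ = -3: A - (-3)I = [[-4, -4, -2], [-1, 1, 0], [14, 10, 6]]. v must be orthogonal to every row; (row 1) × (row 2) = [2, 2, -8], so take v_1 = [1, 1, -4]^T.
λ = -2: A - (-2)I = [[-5, -4, -2], [-1, 0, 0], [14, 10, 5]]. v must be orthogonal to every row; (row 1) × (row 2) = [0, 2, -4], so take v_2 = [0, 1, -2]^T.
λ = -1: A - (-1)I = [[-6, -4, -2], [-1, -1, 0], [14, 10, 4]]. v must be orthogonal to every row; (row 1) × (row 2) = [-2, 2, 2], so take v_3 = [-1, 1, 1]^T.
V = [v_1 v_2 v_3] = [[1, 0, -1], [1, 1, 1], [-4, -2, 1]] has det V = 1, so V^{-1} = adj(V)/det V = [[3, 2, 1], [-5, -3, -2], [2, 2, 1]].
Modal coordinates z(0) = V^{-1} x(0): 3·(-2) + 2·(-1) + 1·2 = -6; (-5)·(-2) + (-3)·(-1) + (-2)·2 = 9; 2·(-2) + 2·(-1) + 1·2 = -4; so z(0) = [-6, 9, -4]^T.
x_3(t) = Σ_i (v_i)_3 · z_i(0) · e^{λ_i t} (row 3 of V times the modal terms).
x_3(1.0) = (-4)·(-6)·e^{-3·1.0} + (-2)·9·e^{-2·1.0} + 1·(-4)·e^{-1·1.0} = 24·0.049787 + (-18)·0.135335 + (-4)·0.367879 = -2.7127.

-2.7127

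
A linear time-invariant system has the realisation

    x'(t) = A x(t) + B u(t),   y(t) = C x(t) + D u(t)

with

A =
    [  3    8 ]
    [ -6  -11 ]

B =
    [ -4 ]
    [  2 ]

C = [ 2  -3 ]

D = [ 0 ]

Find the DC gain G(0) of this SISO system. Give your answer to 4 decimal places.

-7.3333

G(0) = C(-A)^{-1}B + D = -C A^{-1} B + D.
det A = 15, so A^{-1} = (1/15)·adj(A) = [[-11/15, -8/15], [2/5, 1/5]]
A^{-1} B = [28/15, -6/5]^T
C A^{-1} B = 22/3
G(0) = D - C A^{-1} B = 0 - (22/3) = -22/3 ≈ -7.3333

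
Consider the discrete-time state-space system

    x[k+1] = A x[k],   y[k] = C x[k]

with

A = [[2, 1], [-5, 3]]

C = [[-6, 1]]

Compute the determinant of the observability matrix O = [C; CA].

35

CA = [[-17, -3]]
Observability matrix O = [C; CA] = [[-6, 1], [-17, -3]]
det(O) = (-6)·(-3) - 1·(-17) = 18 - (-17) = 35
Since det(O) ≠ 0, rank(O) = 2 and the system is completely observable.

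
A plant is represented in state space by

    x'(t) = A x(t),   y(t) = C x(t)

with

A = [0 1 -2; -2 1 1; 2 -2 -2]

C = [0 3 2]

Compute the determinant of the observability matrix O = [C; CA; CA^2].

CA = [[-2, -1, -1]]
CA^2 = [[0, -1, 5]]
Observability matrix O = [C; CA; CA^2] = [[0, 3, 2], [-2, -1, -1], [0, -1, 5]]
Expanding along the first row, det(O) = 0·((-1)·5 - (-1)·(-1)) - 3·((-2)·5 - (-1)·0) + 2·((-2)·(-1) - (-1)·0) = 0·(-6) - 3·(-10) + 2·2 = 34
Since det(O) ≠ 0, rank(O) = 3 and the system is completely observable.

34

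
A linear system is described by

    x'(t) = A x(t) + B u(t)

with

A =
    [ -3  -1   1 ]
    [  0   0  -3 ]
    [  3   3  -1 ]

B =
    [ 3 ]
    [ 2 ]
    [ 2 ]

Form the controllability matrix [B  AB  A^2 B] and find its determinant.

AB = [[-9], [-6], [13]]
A^2B = [[46], [-39], [-58]]
Controllability matrix C = [B  AB  A^2B] = [[3, -9, 46], [2, -6, -39], [2, 13, -58]]
Expanding along the first row, det(C) = 3·((-6)·(-58) - (-39)·13) - (-9)·(2·(-58) - (-39)·2) + 46·(2·13 - (-6)·2) = 3·855 - (-9)·(-38) + 46·38 = 3971
Since det(C) ≠ 0, rank(C) = 3 and the system is completely controllable.

3971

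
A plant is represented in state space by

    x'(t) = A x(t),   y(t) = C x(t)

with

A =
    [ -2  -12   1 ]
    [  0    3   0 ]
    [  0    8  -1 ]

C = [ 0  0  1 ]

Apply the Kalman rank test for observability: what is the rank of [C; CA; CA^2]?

2

CA = [[0, 8, -1]]
CA^2 = [[0, 16, 1]]
Observability matrix O = [C; CA; CA^2] = [[0, 0, 1], [0, 8, -1], [0, 16, 1]]
Column 1 of O is identically zero, so rank(O) ≤ 2.
The 2×2 minor from rows 1, 2, columns 2, 3 is 0·(-1) - 1·8 = 0 - 8 = -8 ≠ 0, so rank(O) = 2.
rank(O) = 2 < n = 3, so the pair (A, C) is not completely observable.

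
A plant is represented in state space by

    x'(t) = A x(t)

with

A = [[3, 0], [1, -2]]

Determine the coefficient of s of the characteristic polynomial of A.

-1

For a 2×2 matrix, det(sI - A) = s^2 - (tr A)s + det A.
tr A = 1, det A = -6.
So p(s) = s^2 - s - 6.
The coefficient of s is -1.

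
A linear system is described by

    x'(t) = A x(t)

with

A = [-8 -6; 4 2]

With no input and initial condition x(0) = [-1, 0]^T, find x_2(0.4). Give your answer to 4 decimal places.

-0.4949

det(sI - A) = s^2 - (tr A)s + det A, with tr A = (-8) + 2 = -6 and det A = (-8)·2 - (-6)·4 = -16 - (-24) = 8.
So p(s) = det(sI - A) = s^2 + 6s + 8.
Factor s^2 + 6s + 8: two numbers with sum -6 and product 8 are -2 and -4, so s^2 + 6s + 8 = (s + 2)(s + 4).
Hence p(s) = (s + 2) (s + 4), with roots -4, -2.
The eigenvalues -4, -2 are distinct and real, so A is diagonalisable and x(t) = e^{At} x(0) = V diag(e^{λ_i t}) V^{-1} x(0), where the columns of V are the eigenvectors.
λ = -4: A - (-4)I = [[-4, -6], [4, 6]]. Row 1 gives (-4)·v1 + (-6)·v2 = 0, so take v_1 = [3, -2]^T.
λ = -2: A - (-2)I = [[-6, -6], [4, 4]]. Row 1 gives (-6)·v1 + (-6)·v2 = 0, so take v_2 = [-1, 1]^T.
V = [v_1 v_2] = [[3, -1], [-2, 1]] has det V = 1, so V^{-1} = adj(V)/det V = [[1, 1], [2, 3]].
Modal coordinates z(0) = V^{-1} x(0): 1·(-1) + 1·0 = -1; 2·(-1) + 3·0 = -2; so z(0) = [-1, -2]^T.
x_2(t) = Σ_i (v_i)_2 · z_i(0) · e^{λ_i t} (row 2 of V times the modal terms).
x_2(0.4) = (-2)·(-1)·e^{-4·0.4} + 1·(-2)·e^{-2·0.4} = 2·0.201897 + (-2)·0.449329 = -0.4949.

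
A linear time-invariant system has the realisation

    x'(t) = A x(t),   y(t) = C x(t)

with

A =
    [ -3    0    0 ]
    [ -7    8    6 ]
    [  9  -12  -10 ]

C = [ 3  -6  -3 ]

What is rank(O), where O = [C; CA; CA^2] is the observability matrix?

1

CA = [[6, -12, -6]]
CA^2 = [[12, -24, -12]]
Observability matrix O = [C; CA; CA^2] = [[3, -6, -3], [6, -12, -6], [12, -24, -12]]
Every row of O is a scalar multiple of row 1 = [3, -6, -3] (multipliers 1, 2, 4), so the rows span a one-dimensional space.
O ≠ 0, hence rank(O) = 1.
rank(O) = 1 < n = 3, so the pair (A, C) is not completely observable.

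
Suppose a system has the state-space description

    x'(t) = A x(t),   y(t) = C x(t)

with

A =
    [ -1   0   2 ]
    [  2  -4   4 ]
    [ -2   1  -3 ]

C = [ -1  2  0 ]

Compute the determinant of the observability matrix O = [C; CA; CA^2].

CA = [[5, -8, 6]]
CA^2 = [[-33, 38, -40]]
Observability matrix O = [C; CA; CA^2] = [[-1, 2, 0], [5, -8, 6], [-33, 38, -40]]
Expanding along the first row, det(O) = (-1)·((-8)·(-40) - 6·38) - 2·(5·(-40) - 6·(-33)) + 0·(5·38 - (-8)·(-33)) = (-1)·92 - 2·(-2) + 0·(-74) = -88
Since det(O) ≠ 0, rank(O) = 3 and the system is completely observable.

-88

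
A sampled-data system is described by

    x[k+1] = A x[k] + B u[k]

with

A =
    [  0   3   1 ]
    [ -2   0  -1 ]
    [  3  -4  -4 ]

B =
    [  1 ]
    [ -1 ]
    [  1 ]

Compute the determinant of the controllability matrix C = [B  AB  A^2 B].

25

AB = [[-2], [-3], [3]]
A^2B = [[-6], [1], [-6]]
Controllability matrix C = [B  AB  A^2B] = [[1, -2, -6], [-1, -3, 1], [1, 3, -6]]
Expanding along the first row, det(C) = 1·((-3)·(-6) - 1·3) - (-2)·((-1)·(-6) - 1·1) + (-6)·((-1)·3 - (-3)·1) = 1·15 - (-2)·5 + (-6)·0 = 25
Since det(C) ≠ 0, rank(C) = 3 and the system is completely controllable.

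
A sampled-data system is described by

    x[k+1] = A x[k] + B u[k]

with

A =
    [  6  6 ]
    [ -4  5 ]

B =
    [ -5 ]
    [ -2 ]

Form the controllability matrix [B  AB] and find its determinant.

-134

AB = [[-42], [10]]
Controllability matrix C = [B  AB] = [[-5, -42], [-2, 10]]
det(C) = (-5)·10 - (-42)·(-2) = -50 - 84 = -134
Since det(C) ≠ 0, rank(C) = 2 and the system is completely controllable.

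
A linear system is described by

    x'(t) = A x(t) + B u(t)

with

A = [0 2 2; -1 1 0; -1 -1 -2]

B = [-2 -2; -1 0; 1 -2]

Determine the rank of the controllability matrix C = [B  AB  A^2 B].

AB = [[0, -4], [1, 2], [1, 6]]
A^2B = [[4, 16], [1, 6], [-3, -10]]
Controllability matrix C = [B  AB  A^2B] = [[-2, -2, 0, -4, 4, 16], [-1, 0, 1, 2, 1, 6], [1, -2, 1, 6, -3, -10]]
Take the 3×3 submatrix of C formed by columns 1, 2, 3: [[-2, -2, 0], [-1, 0, 1], [1, -2, 1]]. Its determinant is (-2)·(0·1 - 1·(-2)) - (-2)·((-1)·1 - 1·1) + 0·((-1)·(-2) - 0·1) = (-2)·2 - (-2)·(-2) + 0·2 = -8 ≠ 0.
So rank(C) ≥ 3; since C has 3 rows, rank(C) = 3.
rank(C) = 3 = n, so the pair (A, B) is completely controllable.

3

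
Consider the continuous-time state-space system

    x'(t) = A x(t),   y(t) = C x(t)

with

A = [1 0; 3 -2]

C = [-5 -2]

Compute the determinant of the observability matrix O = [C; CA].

-42

CA = [[-11, 4]]
Observability matrix O = [C; CA] = [[-5, -2], [-11, 4]]
det(O) = (-5)·4 - (-2)·(-11) = -20 - 22 = -42
Since det(O) ≠ 0, rank(O) = 2 and the system is completely observable.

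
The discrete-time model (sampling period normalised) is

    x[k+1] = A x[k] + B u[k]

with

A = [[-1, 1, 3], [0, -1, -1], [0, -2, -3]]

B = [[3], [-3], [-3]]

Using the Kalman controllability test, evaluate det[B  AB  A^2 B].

-243

AB = [[-15], [6], [15]]
A^2B = [[66], [-21], [-57]]
Controllability matrix C = [B  AB  A^2B] = [[3, -15, 66], [-3, 6, -21], [-3, 15, -57]]
Expanding along the first row, det(C) = 3·(6·(-57) - (-21)·15) - (-15)·((-3)·(-57) - (-21)·(-3)) + 66·((-3)·15 - 6·(-3)) = 3·(-27) - (-15)·108 + 66·(-27) = -243
Since det(C) ≠ 0, rank(C) = 3 and the system is completely controllable.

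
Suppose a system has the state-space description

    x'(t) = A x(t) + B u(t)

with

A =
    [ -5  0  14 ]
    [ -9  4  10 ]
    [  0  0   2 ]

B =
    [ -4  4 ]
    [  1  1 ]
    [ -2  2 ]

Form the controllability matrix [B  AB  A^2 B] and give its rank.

2

AB = [[-8, 8], [20, -12], [-4, 4]]
A^2B = [[-16, 16], [112, -80], [-8, 8]]
Controllability matrix C = [B  AB  A^2B] = [[-4, 4, -8, 8, -16, 16], [1, 1, 20, -12, 112, -80], [-2, 2, -4, 4, -8, 8]]
The rows r1, r2, r3 of C are linearly dependent: -r1 + 2·r3 = 0 (check each entry), so rank(C) ≤ 2.
The 2×2 minor from rows 1, 2, columns 1, 2 is (-4)·1 - 4·1 = -4 - 4 = -8 ≠ 0, so rank(C) = 2.
rank(C) = 2 < n = 3, so the pair (A, B) is not completely controllable.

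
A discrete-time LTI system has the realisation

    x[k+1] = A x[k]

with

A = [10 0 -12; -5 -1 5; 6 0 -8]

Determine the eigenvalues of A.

det(zI - A) = z^3 - (tr A)z^2 + (M11 + M22 + M33)z - det A, where Mii is the 2×2 principal minor of A obtained by deleting row i and column i.
tr A = 10 + (-1) + (-8) = 1; M11 = (-1)·(-8) - 5·0 = 8 - 0 = 8; M22 = 10·(-8) - (-12)·6 = -80 - (-72) = -8; M33 = 10·(-1) - 0·(-5) = -10 - 0 = -10; sum of minors = -10.
det A = 10·((-1)·(-8) - 5·0) - 0·((-5)·(-8) - 5·6) + (-12)·((-5)·0 - (-1)·6) = 10·8 - 0·10 + (-12)·6 = 8.
So p(z) = det(zI - A) = z^3 - z^2 - 10z - 8.
Rational-root test: any integer root divides -8. Testing small divisors, z = -1 works: p(-1) = -1 + (-1) + 10 + (-8) = 0, so (z + 1) is a factor.
Dividing, p(z) = (z + 1)(z^2 - 2z - 8).
Factor z^2 - 2z - 8: two numbers with sum 2 and product -8 are 4 and -2, so z^2 - 2z - 8 = (z - 4)(z + 2).
Hence p(z) = (z - 4) (z + 1) (z + 2), with roots -2, -1, 4.

-2, -1, 4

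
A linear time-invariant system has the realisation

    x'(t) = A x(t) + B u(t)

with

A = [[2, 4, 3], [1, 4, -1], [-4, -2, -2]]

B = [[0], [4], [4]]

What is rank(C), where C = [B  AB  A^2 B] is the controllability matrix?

3

AB = [[28], [12], [-16]]
A^2B = [[56], [92], [-104]]
Controllability matrix C = [B  AB  A^2B] = [[0, 28, 56], [4, 12, 92], [4, -16, -104]]
det(C) = 0·(12·(-104) - 92·(-16)) - 28·(4·(-104) - 92·4) + 56·(4·(-16) - 12·4) = 0·224 - 28·(-784) + 56·(-112) = 15680 ≠ 0, so rank(C) = 3.
rank(C) = 3 = n, so the pair (A, B) is completely controllable.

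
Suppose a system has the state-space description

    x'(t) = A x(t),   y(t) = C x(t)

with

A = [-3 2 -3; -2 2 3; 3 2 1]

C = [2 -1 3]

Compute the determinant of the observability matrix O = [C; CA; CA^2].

CA = [[5, 8, -6]]
CA^2 = [[-49, 14, 3]]
Observability matrix O = [C; CA; CA^2] = [[2, -1, 3], [5, 8, -6], [-49, 14, 3]]
Expanding along the first row, det(O) = 2·(8·3 - (-6)·14) - (-1)·(5·3 - (-6)·(-49)) + 3·(5·14 - 8·(-49)) = 2·108 - (-1)·(-279) + 3·462 = 1323
Since det(O) ≠ 0, rank(O) = 3 and the system is completely observable.

1323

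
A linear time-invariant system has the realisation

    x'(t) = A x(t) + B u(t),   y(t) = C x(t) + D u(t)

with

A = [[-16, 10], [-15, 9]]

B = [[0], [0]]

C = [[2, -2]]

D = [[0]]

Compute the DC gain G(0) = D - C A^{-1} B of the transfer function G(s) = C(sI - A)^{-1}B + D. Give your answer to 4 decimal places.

0.0000

G(0) = C(-A)^{-1}B + D = -C A^{-1} B + D.
det A = 6, so A^{-1} = (1/6)·adj(A) = [[3/2, -5/3], [5/2, -8/3]]
A^{-1} B = [0, 0]^T
C A^{-1} B = 0
G(0) = D - C A^{-1} B = 0 - (0) = 0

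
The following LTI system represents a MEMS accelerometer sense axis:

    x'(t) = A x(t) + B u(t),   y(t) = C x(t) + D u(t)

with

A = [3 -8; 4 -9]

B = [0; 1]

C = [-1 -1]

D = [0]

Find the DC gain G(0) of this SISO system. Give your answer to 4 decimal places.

G(0) = C(-A)^{-1}B + D = -C A^{-1} B + D.
det A = 5, so A^{-1} = (1/5)·adj(A) = [[-9/5, 8/5], [-4/5, 3/5]]
A^{-1} B = [8/5, 3/5]^T
C A^{-1} B = -11/5
G(0) = D - C A^{-1} B = 0 - (-11/5) = 11/5 ≈ 2.2000

2.2000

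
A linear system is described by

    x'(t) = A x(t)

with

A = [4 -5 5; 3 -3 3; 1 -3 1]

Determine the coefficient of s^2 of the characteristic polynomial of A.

-2

Expand det(sI - A) for the 3×3 matrix.
p(s) = s^3 - 2s^2 + 8s + 6.
(Check: constant term = det(-A) = (-1)^3 det A = 6; coefficient of s^2 = -tr A = -2.)
The coefficient of s^2 is -2.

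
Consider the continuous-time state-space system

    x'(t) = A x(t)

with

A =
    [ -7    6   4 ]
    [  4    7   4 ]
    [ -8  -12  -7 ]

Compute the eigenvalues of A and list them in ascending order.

-5, -3, 1

det(sI - A) = s^3 - (tr A)s^2 + (M11 + M22 + M33)s - det A, where Mii is the 2×2 principal minor of A obtained by deleting row i and column i.
tr A = (-7) + 7 + (-7) = -7; M11 = 7·(-7) - 4·(-12) = -49 - (-48) = -1; M22 = (-7)·(-7) - 4·(-8) = 49 - (-32) = 81; M33 = (-7)·7 - 6·4 = -49 - 24 = -73; sum of minors = 7.
det A = (-7)·(7·(-7) - 4·(-12)) - 6·(4·(-7) - 4·(-8)) + 4·(4·(-12) - 7·(-8)) = (-7)·(-1) - 6·4 + 4·8 = 15.
So p(s) = det(sI - A) = s^3 + 7s^2 + 7s - 15.
Rational-root test: any integer root divides -15. Testing small divisors, s = 1 works: p(1) = 1 + 7 + 7 + (-15) = 0, so (s - 1) is a factor.
Dividing, p(s) = (s - 1)(s^2 + 8s + 15).
Factor s^2 + 8s + 15: two numbers with sum -8 and product 15 are -3 and -5, so s^2 + 8s + 15 = (s + 3)(s + 5).
Hence p(s) = (s - 1) (s + 3) (s + 5), with roots -5, -3, 1.
At least one eigenvalue has non-negative real part, so the system is not asymptotically stable.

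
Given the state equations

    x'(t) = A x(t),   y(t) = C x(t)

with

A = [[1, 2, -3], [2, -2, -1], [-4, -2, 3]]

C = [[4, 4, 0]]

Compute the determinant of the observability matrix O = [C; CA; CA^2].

2752

CA = [[12, 0, -16]]
CA^2 = [[76, 56, -84]]
Observability matrix O = [C; CA; CA^2] = [[4, 4, 0], [12, 0, -16], [76, 56, -84]]
Expanding along the first row, det(O) = 4·(0·(-84) - (-16)·56) - 4·(12·(-84) - (-16)·76) + 0·(12·56 - 0·76) = 4·896 - 4·208 + 0·672 = 2752
Since det(O) ≠ 0, rank(O) = 3 and the system is completely observable.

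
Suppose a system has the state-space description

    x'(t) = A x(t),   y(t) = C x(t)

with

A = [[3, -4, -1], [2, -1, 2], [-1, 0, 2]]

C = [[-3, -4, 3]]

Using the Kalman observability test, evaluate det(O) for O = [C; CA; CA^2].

CA = [[-20, 16, 1]]
CA^2 = [[-29, 64, 54]]
Observability matrix O = [C; CA; CA^2] = [[-3, -4, 3], [-20, 16, 1], [-29, 64, 54]]
Expanding along the first row, det(O) = (-3)·(16·54 - 1·64) - (-4)·((-20)·54 - 1·(-29)) + 3·((-20)·64 - 16·(-29)) = (-3)·800 - (-4)·(-1051) + 3·(-816) = -9052
Since det(O) ≠ 0, rank(O) = 3 and the system is completely observable.

-9052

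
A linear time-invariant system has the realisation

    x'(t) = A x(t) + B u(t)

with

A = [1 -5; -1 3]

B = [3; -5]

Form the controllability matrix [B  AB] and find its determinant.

AB = [[28], [-18]]
Controllability matrix C = [B  AB] = [[3, 28], [-5, -18]]
det(C) = 3·(-18) - 28·(-5) = -54 - (-140) = 86
Since det(C) ≠ 0, rank(C) = 2 and the system is completely controllable.

86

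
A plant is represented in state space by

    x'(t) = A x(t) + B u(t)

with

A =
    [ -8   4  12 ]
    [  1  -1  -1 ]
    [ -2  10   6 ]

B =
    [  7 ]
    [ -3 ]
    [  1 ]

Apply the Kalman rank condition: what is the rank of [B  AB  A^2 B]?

2

AB = [[-56], [9], [-38]]
A^2B = [[28], [-27], [-26]]
Controllability matrix C = [B  AB  A^2B] = [[7, -56, 28], [-3, 9, -27], [1, -38, -26]]
The rows r1, r2, r3 of C are linearly dependent: -r1 - 2·r2 + r3 = 0 (check each entry), so rank(C) ≤ 2.
The 2×2 minor from rows 1, 2, columns 1, 2 is 7·9 - (-56)·(-3) = 63 - 168 = -105 ≠ 0, so rank(C) = 2.
rank(C) = 2 < n = 3, so the pair (A, B) is not completely controllable.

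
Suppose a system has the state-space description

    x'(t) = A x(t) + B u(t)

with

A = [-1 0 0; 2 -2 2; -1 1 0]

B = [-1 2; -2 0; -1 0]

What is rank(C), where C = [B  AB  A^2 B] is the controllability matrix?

3

AB = [[1, -2], [0, 4], [-1, -2]]
A^2B = [[-1, 2], [0, -16], [-1, 6]]
Controllability matrix C = [B  AB  A^2B] = [[-1, 2, 1, -2, -1, 2], [-2, 0, 0, 4, 0, -16], [-1, 0, -1, -2, -1, 6]]
Take the 3×3 submatrix of C formed by columns 1, 2, 3: [[-1, 2, 1], [-2, 0, 0], [-1, 0, -1]]. Its determinant is (-1)·(0·(-1) - 0·0) - 2·((-2)·(-1) - 0·(-1)) + 1·((-2)·0 - 0·(-1)) = (-1)·0 - 2·2 + 1·0 = -4 ≠ 0.
So rank(C) ≥ 3; since C has 3 rows, rank(C) = 3.
rank(C) = 3 = n, so the pair (A, B) is completely controllable.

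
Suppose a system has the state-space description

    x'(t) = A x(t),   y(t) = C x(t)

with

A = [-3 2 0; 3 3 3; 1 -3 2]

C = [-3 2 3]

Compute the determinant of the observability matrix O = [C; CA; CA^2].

-5922

CA = [[18, -9, 12]]
CA^2 = [[-69, -27, -3]]
Observability matrix O = [C; CA; CA^2] = [[-3, 2, 3], [18, -9, 12], [-69, -27, -3]]
Expanding along the first row, det(O) = (-3)·((-9)·(-3) - 12·(-27)) - 2·(18·(-3) - 12·(-69)) + 3·(18·(-27) - (-9)·(-69)) = (-3)·351 - 2·774 + 3·(-1107) = -5922
Since det(O) ≠ 0, rank(O) = 3 and the system is completely observable.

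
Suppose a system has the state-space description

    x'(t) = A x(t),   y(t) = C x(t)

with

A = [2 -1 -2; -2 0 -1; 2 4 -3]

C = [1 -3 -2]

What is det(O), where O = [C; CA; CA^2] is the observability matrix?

-1980

CA = [[4, -9, 7]]
CA^2 = [[40, 24, -20]]
Observability matrix O = [C; CA; CA^2] = [[1, -3, -2], [4, -9, 7], [40, 24, -20]]
Expanding along the first row, det(O) = 1·((-9)·(-20) - 7·24) - (-3)·(4·(-20) - 7·40) + (-2)·(4·24 - (-9)·40) = 1·12 - (-3)·(-360) + (-2)·456 = -1980
Since det(O) ≠ 0, rank(O) = 3 and the system is completely observable.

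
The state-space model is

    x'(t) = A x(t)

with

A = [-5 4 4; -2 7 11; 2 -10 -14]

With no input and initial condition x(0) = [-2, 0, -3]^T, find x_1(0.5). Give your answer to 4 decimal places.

det(sI - A) = s^3 - (tr A)s^2 + (M11 + M22 + M33)s - det A, where Mii is the 2×2 principal minor of A obtained by deleting row i and column i.
tr A = (-5) + 7 + (-14) = -12; M11 = 7·(-14) - 11·(-10) = -98 - (-110) = 12; M22 = (-5)·(-14) - 4·2 = 70 - 8 = 62; M33 = (-5)·7 - 4·(-2) = -35 - (-8) = -27; sum of minors = 47.
det A = (-5)·(7·(-14) - 11·(-10)) - 4·((-2)·(-14) - 11·2) + 4·((-2)·(-10) - 7·2) = (-5)·12 - 4·6 + 4·6 = -60.
So p(s) = det(sI - A) = s^3 + 12s^2 + 47s + 60.
Rational-root test: any integer root divides 60. Testing small divisors, s = -3 works: p(-3) = -27 + 108 + (-141) + 60 = 0, so (s + 3) is a factor.
Dividing, p(s) = (s + 3)(s^2 + 9s + 20).
Factor s^2 + 9s + 20: two numbers with sum -9 and product 20 are -4 and -5, so s^2 + 9s + 20 = (s + 4)(s + 5).
Hence p(s) = (s + 3) (s + 4) (s + 5), with roots -5, -4, -3.
The eigenvalues -5, -4, -3 are distinct and real, so A is diagonalisable and x(t) = e^{At} x(0) = V diag(e^{λ_i t}) V^{-1} x(0), where the columns of V are the eigenvectors.
λ = -5: A - (-5)I = [[0, 4, 4], [-2, 12, 11], [2, -10, -9]]. v must be orthogonal to every row; (row 1) × (row 2) = [-4, -8, 8], so take v_1 = [1, 2, -2]^T.
λ = -4: A - (-4)I = [[-1, 4, 4], [-2, 11, 11], [2, -10, -10]]. v must be orthogonal to every row; (row 1) × (row 2) = [0, 3, -3], so take v_2 = [0, 1, -1]^T.
λ = -3: A - (-3)I = [[-2, 4, 4], [-2, 10, 11], [2, -10, -11]]. v must be orthogonal to every row; (row 1) × (row 2) = [4, 14, -12], so take v_3 = [2, 7, -6]^T.
V = [v_1 v_2 v_3] = [[1, 0, 2], [2, 1, 7], [-2, -1, -6]] has det V = 1, so V^{-1} = adj(V)/det V = [[1, -2, -2], [-2, -2, -3], [0, 1, 1]].
Modal coordinates z(0) = V^{-1} x(0): 1·(-2) + (-2)·0 + (-2)·(-3) = 4; (-2)·(-2) + (-2)·0 + (-3)·(-3) = 13; 0·(-2) + 1·0 + 1·(-3) = -3; so z(0) = [4, 13, -3]^T.
x_1(t) = Σ_i (v_i)_1 · z_i(0) · e^{λ_i t} (row 1 of V times the modal terms).
x_1(0.5) = 1·4·e^{-5·0.5} + 0·13·e^{-4·0.5} + 2·(-3)·e^{-3·0.5} = 4·0.082085 + 0·0.135335 + (-6)·0.223130 = -1.0104.

-1.0104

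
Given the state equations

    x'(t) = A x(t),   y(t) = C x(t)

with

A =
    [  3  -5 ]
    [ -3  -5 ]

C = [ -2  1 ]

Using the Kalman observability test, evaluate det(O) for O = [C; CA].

CA = [[-9, 5]]
Observability matrix O = [C; CA] = [[-2, 1], [-9, 5]]
det(O) = (-2)·5 - 1·(-9) = -10 - (-9) = -1
Since det(O) ≠ 0, rank(O) = 2 and the system is completely observable.

-1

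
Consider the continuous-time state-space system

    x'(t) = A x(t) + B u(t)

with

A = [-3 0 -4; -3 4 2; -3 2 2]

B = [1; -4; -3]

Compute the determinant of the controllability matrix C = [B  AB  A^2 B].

AB = [[9], [-25], [-17]]
A^2B = [[41], [-161], [-111]]
Controllability matrix C = [B  AB  A^2B] = [[1, 9, 41], [-4, -25, -161], [-3, -17, -111]]
Expanding along the first row, det(C) = 1·((-25)·(-111) - (-161)·(-17)) - 9·((-4)·(-111) - (-161)·(-3)) + 41·((-4)·(-17) - (-25)·(-3)) = 1·38 - 9·(-39) + 41·(-7) = 102
Since det(C) ≠ 0, rank(C) = 3 and the system is completely controllable.

102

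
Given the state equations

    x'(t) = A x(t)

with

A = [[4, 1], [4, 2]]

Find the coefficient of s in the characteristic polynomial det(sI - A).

For a 2×2 matrix, det(sI - A) = s^2 - (tr A)s + det A.
tr A = 6, det A = 4.
So p(s) = s^2 - 6s + 4.
The coefficient of s is -6.

-6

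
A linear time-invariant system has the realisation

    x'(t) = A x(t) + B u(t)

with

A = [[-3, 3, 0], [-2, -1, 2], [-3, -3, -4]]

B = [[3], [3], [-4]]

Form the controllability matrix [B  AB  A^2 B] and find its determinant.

AB = [[0], [-17], [-2]]
A^2B = [[-51], [13], [59]]
Controllability matrix C = [B  AB  A^2B] = [[3, 0, -51], [3, -17, 13], [-4, -2, 59]]
Expanding along the first row, det(C) = 3·((-17)·59 - 13·(-2)) - 0·(3·59 - 13·(-4)) + (-51)·(3·(-2) - (-17)·(-4)) = 3·(-977) - 0·229 + (-51)·(-74) = 843
Since det(C) ≠ 0, rank(C) = 3 and the system is completely controllable.

843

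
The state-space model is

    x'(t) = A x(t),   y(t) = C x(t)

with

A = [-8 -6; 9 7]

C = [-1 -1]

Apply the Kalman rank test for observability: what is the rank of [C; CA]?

CA = [[-1, -1]]
Observability matrix O = [C; CA] = [[-1, -1], [-1, -1]]
Every row of O is a scalar multiple of row 1 = [-1, -1] (multipliers 1, 1), so the rows span a one-dimensional space.
O ≠ 0, hence rank(O) = 1.
rank(O) = 1 < n = 2, so the pair (A, C) is not completely observable.

1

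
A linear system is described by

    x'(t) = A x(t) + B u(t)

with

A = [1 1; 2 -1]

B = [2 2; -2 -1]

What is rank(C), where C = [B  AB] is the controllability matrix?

2

AB = [[0, 1], [6, 5]]
Controllability matrix C = [B  AB] = [[2, 2, 0, 1], [-2, -1, 6, 5]]
Take the 2×2 submatrix of C formed by columns 1, 2: [[2, 2], [-2, -1]]. Its determinant is 2·(-1) - 2·(-2) = -2 - (-4) = 2 ≠ 0.
So rank(C) ≥ 2; since C has 2 rows, rank(C) = 2.
rank(C) = 2 = n, so the pair (A, B) is completely controllable.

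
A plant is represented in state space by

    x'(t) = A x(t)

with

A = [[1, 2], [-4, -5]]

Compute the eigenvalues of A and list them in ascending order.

det(sI - A) = s^2 - (tr A)s + det A, with tr A = 1 + (-5) = -4 and det A = 1·(-5) - 2·(-4) = -5 - (-8) = 3.
So p(s) = det(sI - A) = s^2 + 4s + 3.
Factor s^2 + 4s + 3: two numbers with sum -4 and product 3 are -1 and -3, so s^2 + 4s + 3 = (s + 1)(s + 3).
Hence p(s) = (s + 1) (s + 3), with roots -3, -1.
All eigenvalues have negative real part, so the system is asymptotically stable.

-3, -1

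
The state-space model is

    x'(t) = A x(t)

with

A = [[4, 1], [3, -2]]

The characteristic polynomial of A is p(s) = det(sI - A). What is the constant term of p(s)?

For a 2×2 matrix, det(sI - A) = s^2 - (tr A)s + det A.
tr A = 2, det A = -11.
So p(s) = s^2 - 2s - 11.
The constant term is -11.

-11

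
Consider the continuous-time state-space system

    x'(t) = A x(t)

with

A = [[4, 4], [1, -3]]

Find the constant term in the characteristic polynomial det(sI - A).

-16

For a 2×2 matrix, det(sI - A) = s^2 - (tr A)s + det A.
tr A = 1, det A = -16.
So p(s) = s^2 - s - 16.
The constant term is -16.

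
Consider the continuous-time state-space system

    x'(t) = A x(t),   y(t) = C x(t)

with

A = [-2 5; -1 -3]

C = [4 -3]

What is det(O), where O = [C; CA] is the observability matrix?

101

CA = [[-5, 29]]
Observability matrix O = [C; CA] = [[4, -3], [-5, 29]]
det(O) = 4·29 - (-3)·(-5) = 116 - 15 = 101
Since det(O) ≠ 0, rank(O) = 2 and the system is completely observable.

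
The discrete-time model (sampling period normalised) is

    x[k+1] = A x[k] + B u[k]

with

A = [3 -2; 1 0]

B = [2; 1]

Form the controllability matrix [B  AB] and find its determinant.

0

AB = [[4], [2]]
Controllability matrix C = [B  AB] = [[2, 4], [1, 2]]
det(C) = 2·2 - 4·1 = 4 - 4 = 0
Since det(C) = 0, rank(C) < 2 and the system is not completely controllable.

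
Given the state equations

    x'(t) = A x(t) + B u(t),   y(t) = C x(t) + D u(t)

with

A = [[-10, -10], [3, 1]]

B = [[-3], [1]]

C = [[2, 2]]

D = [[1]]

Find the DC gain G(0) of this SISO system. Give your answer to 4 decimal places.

G(0) = C(-A)^{-1}B + D = -C A^{-1} B + D.
det A = 20, so A^{-1} = (1/20)·adj(A) = [[1/20, 1/2], [-3/20, -1/2]]
A^{-1} B = [7/20, -1/20]^T
C A^{-1} B = 3/5
G(0) = D - C A^{-1} B = 1 - (3/5) = 2/5 ≈ 0.4000

0.4000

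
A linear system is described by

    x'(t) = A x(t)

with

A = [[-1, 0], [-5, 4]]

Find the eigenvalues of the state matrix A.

-1, 4

det(sI - A) = s^2 - (tr A)s + det A, with tr A = (-1) + 4 = 3 and det A = (-1)·4 - 0·(-5) = -4 - 0 = -4.
So p(s) = det(sI - A) = s^2 - 3s - 4.
Factor s^2 - 3s - 4: two numbers with sum 3 and product -4 are 4 and -1, so s^2 - 3s - 4 = (s - 4)(s + 1).
Hence p(s) = (s - 4) (s + 1), with roots -1, 4.
At least one eigenvalue has non-negative real part, so the system is not asymptotically stable.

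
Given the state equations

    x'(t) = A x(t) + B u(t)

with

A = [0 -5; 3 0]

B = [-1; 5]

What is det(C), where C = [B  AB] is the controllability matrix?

128

AB = [[-25], [-3]]
Controllability matrix C = [B  AB] = [[-1, -25], [5, -3]]
det(C) = (-1)·(-3) - (-25)·5 = 3 - (-125) = 128
Since det(C) ≠ 0, rank(C) = 2 and the system is completely controllable.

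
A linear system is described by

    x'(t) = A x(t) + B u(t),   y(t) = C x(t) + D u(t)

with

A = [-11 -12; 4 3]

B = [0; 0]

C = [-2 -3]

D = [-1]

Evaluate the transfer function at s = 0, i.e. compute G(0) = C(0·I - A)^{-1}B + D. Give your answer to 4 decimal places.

-1.0000

G(0) = C(-A)^{-1}B + D = -C A^{-1} B + D.
det A = 15, so A^{-1} = (1/15)·adj(A) = [[1/5, 4/5], [-4/15, -11/15]]
A^{-1} B = [0, 0]^T
C A^{-1} B = 0
G(0) = D - C A^{-1} B = -1 - (0) = -1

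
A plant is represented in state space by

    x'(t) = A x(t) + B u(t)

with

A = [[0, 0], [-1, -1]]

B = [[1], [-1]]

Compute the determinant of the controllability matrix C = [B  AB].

0

AB = [[0], [0]]
Controllability matrix C = [B  AB] = [[1, 0], [-1, 0]]
det(C) = 1·0 - 0·(-1) = 0 - 0 = 0
Since det(C) = 0, rank(C) < 2 and the system is not completely controllable.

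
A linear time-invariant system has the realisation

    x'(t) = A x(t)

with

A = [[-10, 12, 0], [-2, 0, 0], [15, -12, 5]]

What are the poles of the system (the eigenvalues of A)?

det(sI - A) = s^3 - (tr A)s^2 + (M11 + M22 + M33)s - det A, where Mii is the 2×2 principal minor of A obtained by deleting row i and column i.
tr A = (-10) + 0 + 5 = -5; M11 = 0·5 - 0·(-12) = 0 - 0 = 0; M22 = (-10)·5 - 0·15 = -50 - 0 = -50; M33 = (-10)·0 - 12·(-2) = 0 - (-24) = 24; sum of minors = -26.
det A = (-10)·(0·5 - 0·(-12)) - 12·((-2)·5 - 0·15) + 0·((-2)·(-12) - 0·15) = (-10)·0 - 12·(-10) + 0·24 = 120.
So p(s) = det(sI - A) = s^3 + 5s^2 - 26s - 120.
Rational-root test: any integer root divides -120. Testing small divisors, s = -4 works: p(-4) = -64 + 80 + 104 + (-120) = 0, so (s + 4) is a factor.
Dividing, p(s) = (s + 4)(s^2 + s - 30).
Factor s^2 + s - 30: two numbers with sum -1 and product -30 are 5 and -6, so s^2 + s - 30 = (s - 5)(s + 6).
Hence p(s) = (s - 5) (s + 4) (s + 6), with roots -6, -4, 5.
At least one eigenvalue has non-negative real part, so the system is not asymptotically stable.

-6, -4, 5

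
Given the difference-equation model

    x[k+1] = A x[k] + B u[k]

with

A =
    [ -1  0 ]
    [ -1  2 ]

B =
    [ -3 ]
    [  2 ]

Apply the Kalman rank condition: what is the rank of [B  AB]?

AB = [[3], [7]]
Controllability matrix C = [B  AB] = [[-3, 3], [2, 7]]
det(C) = (-3)·7 - 3·2 = -21 - 6 = -27 ≠ 0, so rank(C) = 2.
rank(C) = 2 = n, so the pair (A, B) is completely controllable.

2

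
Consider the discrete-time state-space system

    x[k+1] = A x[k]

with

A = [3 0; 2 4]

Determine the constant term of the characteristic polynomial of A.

For a 2×2 matrix, det(zI - A) = z^2 - (tr A)z + det A.
tr A = 7, det A = 12.
So p(z) = z^2 - 7z + 12.
The constant term is 12.

12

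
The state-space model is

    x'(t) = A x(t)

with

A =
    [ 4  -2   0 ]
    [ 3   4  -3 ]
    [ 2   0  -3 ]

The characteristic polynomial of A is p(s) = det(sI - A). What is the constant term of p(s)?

54

Expand det(sI - A) for the 3×3 matrix.
p(s) = s^3 - 5s^2 - 2s + 54.
(Check: constant term = det(-A) = (-1)^3 det A = 54; coefficient of s^2 = -tr A = -5.)
The constant term is 54.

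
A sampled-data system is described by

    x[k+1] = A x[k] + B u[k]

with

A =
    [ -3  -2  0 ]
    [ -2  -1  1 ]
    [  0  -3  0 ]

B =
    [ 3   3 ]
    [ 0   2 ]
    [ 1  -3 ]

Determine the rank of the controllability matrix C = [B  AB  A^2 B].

AB = [[-9, -13], [-5, -11], [0, -6]]
A^2B = [[37, 61], [23, 31], [15, 33]]
Controllability matrix C = [B  AB  A^2B] = [[3, 3, -9, -13, 37, 61], [0, 2, -5, -11, 23, 31], [1, -3, 0, -6, 15, 33]]
Take the 3×3 submatrix of C formed by columns 1, 2, 3: [[3, 3, -9], [0, 2, -5], [1, -3, 0]]. Its determinant is 3·(2·0 - (-5)·(-3)) - 3·(0·0 - (-5)·1) + (-9)·(0·(-3) - 2·1) = 3·(-15) - 3·5 + (-9)·(-2) = -42 ≠ 0.
So rank(C) ≥ 3; since C has 3 rows, rank(C) = 3.
rank(C) = 3 = n, so the pair (A, B) is completely controllable.

3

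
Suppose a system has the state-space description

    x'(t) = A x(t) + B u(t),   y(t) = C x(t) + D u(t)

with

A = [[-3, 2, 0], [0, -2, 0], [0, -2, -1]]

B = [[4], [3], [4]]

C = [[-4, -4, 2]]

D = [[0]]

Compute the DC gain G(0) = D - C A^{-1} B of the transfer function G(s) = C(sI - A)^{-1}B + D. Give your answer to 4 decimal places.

-13.3333

G(0) = C(-A)^{-1}B + D = -C A^{-1} B + D.
det A = -6, so A^{-1} = (1/-6)·adj(A) = [[-1/3, -1/3, 0], [0, -1/2, 0], [0, 1, -1]]
A^{-1} B = [-7/3, -3/2, -1]^T
C A^{-1} B = 40/3
G(0) = D - C A^{-1} B = 0 - (40/3) = -40/3 ≈ -13.3333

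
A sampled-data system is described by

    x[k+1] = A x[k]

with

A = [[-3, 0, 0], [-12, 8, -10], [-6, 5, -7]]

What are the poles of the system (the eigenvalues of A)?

-3, -2, 3

det(zI - A) = z^3 - (tr A)z^2 + (M11 + M22 + M33)z - det A, where Mii is the 2×2 principal minor of A obtained by deleting row i and column i.
tr A = (-3) + 8 + (-7) = -2; M11 = 8·(-7) - (-10)·5 = -56 - (-50) = -6; M22 = (-3)·(-7) - 0·(-6) = 21 - 0 = 21; M33 = (-3)·8 - 0·(-12) = -24 - 0 = -24; sum of minors = -9.
det A = (-3)·(8·(-7) - (-10)·5) - 0·((-12)·(-7) - (-10)·(-6)) + 0·((-12)·5 - 8·(-6)) = (-3)·(-6) - 0·24 + 0·(-12) = 18.
So p(z) = det(zI - A) = z^3 + 2z^2 - 9z - 18.
Rational-root test: any integer root divides -18. Testing small divisors, z = -2 works: p(-2) = -8 + 8 + 18 + (-18) = 0, so (z + 2) is a factor.
Dividing, p(z) = (z + 2)(z^2 - 9).
Factor z^2 - 9: two numbers with sum 0 and product -9 are 3 and -3, so z^2 - 9 = (z - 3)(z + 3).
Hence p(z) = (z - 3) (z + 2) (z + 3), with roots -3, -2, 3.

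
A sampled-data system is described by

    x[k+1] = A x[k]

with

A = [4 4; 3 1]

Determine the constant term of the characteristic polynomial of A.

-8

For a 2×2 matrix, det(zI - A) = z^2 - (tr A)z + det A.
tr A = 5, det A = -8.
So p(z) = z^2 - 5z - 8.
The constant term is -8.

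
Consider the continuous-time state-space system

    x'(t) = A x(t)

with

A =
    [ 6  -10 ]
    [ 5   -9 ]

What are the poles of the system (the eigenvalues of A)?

-4, 1

det(sI - A) = s^2 - (tr A)s + det A, with tr A = 6 + (-9) = -3 and det A = 6·(-9) - (-10)·5 = -54 - (-50) = -4.
So p(s) = det(sI - A) = s^2 + 3s - 4.
Factor s^2 + 3s - 4: two numbers with sum -3 and product -4 are 1 and -4, so s^2 + 3s - 4 = (s - 1)(s + 4).
Hence p(s) = (s - 1) (s + 4), with roots -4, 1.
At least one eigenvalue has non-negative real part, so the system is not asymptotically stable.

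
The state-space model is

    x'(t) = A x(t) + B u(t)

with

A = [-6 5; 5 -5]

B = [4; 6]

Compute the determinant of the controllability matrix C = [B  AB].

-76

AB = [[6], [-10]]
Controllability matrix C = [B  AB] = [[4, 6], [6, -10]]
det(C) = 4·(-10) - 6·6 = -40 - 36 = -76
Since det(C) ≠ 0, rank(C) = 2 and the system is completely controllable.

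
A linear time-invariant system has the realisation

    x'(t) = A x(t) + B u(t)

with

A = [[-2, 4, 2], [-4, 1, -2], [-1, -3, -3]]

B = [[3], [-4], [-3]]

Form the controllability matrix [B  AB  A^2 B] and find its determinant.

AB = [[-28], [-10], [18]]
A^2B = [[52], [66], [4]]
Controllability matrix C = [B  AB  A^2B] = [[3, -28, 52], [-4, -10, 66], [-3, 18, 4]]
Expanding along the first row, det(C) = 3·((-10)·4 - 66·18) - (-28)·((-4)·4 - 66·(-3)) + 52·((-4)·18 - (-10)·(-3)) = 3·(-1228) - (-28)·182 + 52·(-102) = -3892
Since det(C) ≠ 0, rank(C) = 3 and the system is completely controllable.

-3892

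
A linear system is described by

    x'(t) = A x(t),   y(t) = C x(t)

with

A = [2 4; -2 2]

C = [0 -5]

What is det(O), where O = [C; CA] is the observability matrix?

50

CA = [[10, -10]]
Observability matrix O = [C; CA] = [[0, -5], [10, -10]]
det(O) = 0·(-10) - (-5)·10 = 0 - (-50) = 50
Since det(O) ≠ 0, rank(O) = 2 and the system is completely observable.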